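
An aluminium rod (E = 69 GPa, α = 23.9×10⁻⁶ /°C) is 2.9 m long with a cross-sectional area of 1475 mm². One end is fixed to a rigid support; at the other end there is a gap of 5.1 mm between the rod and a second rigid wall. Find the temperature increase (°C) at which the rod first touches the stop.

ΔT ≈ 73.6 °C

Contact occurs when the free expansion equals the gap: αΔT L = 5.1 mm.
So ΔT = g/(αL) = 5.1/(23.9×10⁻⁶ × 2900) = 73.58 °C.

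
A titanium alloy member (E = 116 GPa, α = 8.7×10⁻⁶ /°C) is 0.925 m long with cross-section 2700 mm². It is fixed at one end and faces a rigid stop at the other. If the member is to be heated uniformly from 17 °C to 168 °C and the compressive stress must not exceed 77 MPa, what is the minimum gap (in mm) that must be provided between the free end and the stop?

Free expansion if unrestrained: δ_free = αΔT L = 8.7×10⁻⁶ × 151 × 925 = 1.215 mm.
At the allowable stress the elastic shortening the wall may impose is σL/E = 77 × 925 / (116×10³) = 0.614 mm.
So the gap has to take up the difference, g_min = δ_free − σL/E = 1.215 − 0.614 = 0.6012 mm.

g ≈ 0.601 mm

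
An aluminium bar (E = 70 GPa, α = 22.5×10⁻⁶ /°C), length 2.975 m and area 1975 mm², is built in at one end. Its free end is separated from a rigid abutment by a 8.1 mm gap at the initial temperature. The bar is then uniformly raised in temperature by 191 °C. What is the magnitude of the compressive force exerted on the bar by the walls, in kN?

Unrestrained expansion: δ_free = αΔT L = 22.5×10⁻⁶ × 191 × 2975 = 12.79 mm.
After closing the 8.1 mm clearance, 12.79 − 8.1 = 4.685 mm of expansion remains to be suppressed by the wall.
So σ = E(δ_free − g)/L = 70×10³ × 4.685/2975 = 110.2 MPa.
Force on the wall = σA = 110.2 × 1975 mm² = 217.7 kN.

P ≈ 218 kN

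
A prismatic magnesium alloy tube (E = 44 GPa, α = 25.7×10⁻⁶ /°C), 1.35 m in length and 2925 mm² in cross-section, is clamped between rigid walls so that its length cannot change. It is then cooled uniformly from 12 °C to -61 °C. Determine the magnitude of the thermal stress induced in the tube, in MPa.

σ ≈ 82.5 MPa (tensile)

Because both ends are immovable the net strain is zero, and the suppressed thermal strain is αΔT = 25.7×10⁻⁶ × 73 = 1876.1×10⁻⁶.
σ = EαΔT = 44×10³ × 25.7×10⁻⁶ × 73 = 82.55 MPa (tensile; the tube is trying to contract).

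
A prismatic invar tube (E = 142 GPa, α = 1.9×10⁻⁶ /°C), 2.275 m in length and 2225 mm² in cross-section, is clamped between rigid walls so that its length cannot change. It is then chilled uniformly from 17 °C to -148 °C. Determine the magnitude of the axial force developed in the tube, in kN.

P ≈ 99.1 kN (tensile)

The ends cannot move, so σ = EαΔT = 142×10³ × 1.9×10⁻⁶ × 165 = 44.52 MPa.
P = AEαΔT = 2225 × 142×10³ × 1.9×10⁻⁶ × 165 = 99.05 kN (tensile).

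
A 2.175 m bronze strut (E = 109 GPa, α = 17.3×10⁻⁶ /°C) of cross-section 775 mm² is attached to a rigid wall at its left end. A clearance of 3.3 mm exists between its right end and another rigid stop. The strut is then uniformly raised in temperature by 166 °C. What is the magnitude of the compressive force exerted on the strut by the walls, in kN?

If the wall were absent the strut would grow by αΔT L = 17.3×10⁻⁶ × 166 × 2175 = 6.246 mm.
After closing the 3.3 mm clearance, 6.246 − 3.3 = 2.946 mm of expansion remains to be suppressed by the wall.
That suppressed elongation corresponds to σ = E·Δ/L = 109×10³ × 2.946/2175 = 147.6 MPa.
P = σA = 147.6 × 775 = 114.4 kN.

P ≈ 114 kN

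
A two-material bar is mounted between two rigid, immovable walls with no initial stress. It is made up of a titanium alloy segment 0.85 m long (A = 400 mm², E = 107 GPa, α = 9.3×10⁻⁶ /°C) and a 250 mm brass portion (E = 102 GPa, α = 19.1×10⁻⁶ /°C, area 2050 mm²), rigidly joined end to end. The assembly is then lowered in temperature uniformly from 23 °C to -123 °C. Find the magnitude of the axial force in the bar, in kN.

P ≈ 87.9 kN (tensile)

With the walls removed the bar would change length by δ_free = Σ αᵢΔT Lᵢ = 9.3×10⁻⁶×146×850 + 19.1×10⁻⁶×146×250 = 1.851 mm.
The walls prevent any net length change, so an axial force P (same in every segment) develops. Compatibility: P · Σ Lᵢ/(AᵢEᵢ) = δ_free.
The series flexibility is Σ Lᵢ/(AᵢEᵢ) = 850/(400×107×10³) + 250/(2050×102×10³) = 2.106×10⁻⁵ mm/N.
Hence P = δ_free / Σ(L/AE) = 1.851/2.106×10⁻⁵ = 87.92 kN (tensile).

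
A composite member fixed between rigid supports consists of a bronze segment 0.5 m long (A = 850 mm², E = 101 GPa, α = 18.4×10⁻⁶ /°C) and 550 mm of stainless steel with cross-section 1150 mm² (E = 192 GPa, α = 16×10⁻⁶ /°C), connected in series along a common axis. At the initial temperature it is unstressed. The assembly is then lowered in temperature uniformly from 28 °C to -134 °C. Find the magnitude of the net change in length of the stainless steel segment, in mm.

|ΔL| ≈ 0.552 mm

Free thermal contraction of the whole bar: Σ αᵢΔT Lᵢ = 18.4×10⁻⁶×162×500 + 16×10⁻⁶×162×550 = 2.916 mm.
Since the ends are fixed, an axial force P builds up, equal in every segment, with P · Σ Lᵢ/(AᵢEᵢ) = δ_free.
Σ Lᵢ/(AᵢEᵢ) = 500/(850×101×10³) + 550/(1150×192×10³) = 8.315×10⁻⁶ mm/N.
So P = 2.916 / 8.315×10⁻⁶ = 350.7 kN, tensile.
For the stainless steel segment, free thermal change = 16×10⁻⁶×162×550 = 1.426 mm and elastic change from P = 350700×550/(1150×192×10³) = 0.8735 mm; these oppose, so the net change is 0.552 mm (segment shortens).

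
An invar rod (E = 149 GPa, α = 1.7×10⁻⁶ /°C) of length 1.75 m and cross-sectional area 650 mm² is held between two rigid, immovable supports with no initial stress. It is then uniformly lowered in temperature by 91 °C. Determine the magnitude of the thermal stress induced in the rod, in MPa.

σ ≈ 23.1 MPa (tensile)

With length fixed, the mechanical strain must cancel the thermal strain αΔT = 1.7×10⁻⁶ × 91 = 154.7×10⁻⁶.
σ = EαΔT = 149×10³ × 1.7×10⁻⁶ × 91 = 23.05 MPa (tensile; the rod is trying to contract).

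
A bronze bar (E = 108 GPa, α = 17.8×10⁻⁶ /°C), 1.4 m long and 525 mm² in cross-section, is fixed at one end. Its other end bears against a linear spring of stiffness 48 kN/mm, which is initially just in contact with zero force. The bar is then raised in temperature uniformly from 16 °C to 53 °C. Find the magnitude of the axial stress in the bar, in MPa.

If the spring were absent the bar would lengthen by αΔT L = 17.8×10⁻⁶ × 37 × 1400 = 0.922 mm.
Let P be the compressive force at the spring. The bar shortens elastically by PL/(AE) and the spring compresses by P/k; together these equal δ_free.
P [ L/(AE) + 1/k ] = δ_free → P [ 1400/(525×108×10³) + 1/(48×10³) ] = 0.922.
P = 0.922 / 4.552×10⁻⁵ = 20250 N.
σ = P/A = 20250/525 = 38.58 MPa.

σ ≈ 38.6 MPa (compressive)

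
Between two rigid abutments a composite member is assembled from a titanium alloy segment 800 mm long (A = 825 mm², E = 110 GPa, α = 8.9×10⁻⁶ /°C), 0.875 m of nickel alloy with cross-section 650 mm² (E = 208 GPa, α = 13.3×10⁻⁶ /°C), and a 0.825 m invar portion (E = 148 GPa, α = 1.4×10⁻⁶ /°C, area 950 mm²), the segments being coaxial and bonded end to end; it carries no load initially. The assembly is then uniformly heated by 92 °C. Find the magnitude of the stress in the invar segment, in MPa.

σ ≈ 91.2 MPa (compressive)

Free thermal expansion of the whole bar: Σ αᵢΔT Lᵢ = 8.9×10⁻⁶×92×800 + 13.3×10⁻⁶×92×875 + 1.4×10⁻⁶×92×825 = 1.832 mm.
The walls prevent any net length change, so an axial force P (same in every segment) develops. Compatibility: P · Σ Lᵢ/(AᵢEᵢ) = δ_free.
The series flexibility is Σ Lᵢ/(AᵢEᵢ) = 800/(825×110×10³) + 875/(650×208×10³) + 825/(950×148×10³) = 2.116×10⁻⁵ mm/N.
P = 1.832 / 2.116×10⁻⁵ = 86600 N = 86.6 kN, compressive.
σ_{invar} = P / A = 86600 / 950 = 91.15 MPa.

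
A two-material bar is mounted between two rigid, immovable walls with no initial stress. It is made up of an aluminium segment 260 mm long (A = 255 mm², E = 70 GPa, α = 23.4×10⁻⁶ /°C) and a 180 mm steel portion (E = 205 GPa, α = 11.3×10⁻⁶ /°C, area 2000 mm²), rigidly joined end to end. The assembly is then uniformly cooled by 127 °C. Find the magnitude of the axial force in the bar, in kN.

With the walls removed the bar would change length by δ_free = Σ αᵢΔT Lᵢ = 23.4×10⁻⁶×127×260 + 11.3×10⁻⁶×127×180 = 1.031 mm.
Since the ends are fixed, an axial force P builds up, equal in every segment, with P · Σ Lᵢ/(AᵢEᵢ) = δ_free.
The series flexibility is Σ Lᵢ/(AᵢEᵢ) = 260/(255×70×10³) + 180/(2000×205×10³) = 1.5×10⁻⁵ mm/N.
P = 1.031 / 1.5×10⁻⁵ = 68710 N = 68.71 kN, tensile.

P ≈ 68.7 kN (tensile)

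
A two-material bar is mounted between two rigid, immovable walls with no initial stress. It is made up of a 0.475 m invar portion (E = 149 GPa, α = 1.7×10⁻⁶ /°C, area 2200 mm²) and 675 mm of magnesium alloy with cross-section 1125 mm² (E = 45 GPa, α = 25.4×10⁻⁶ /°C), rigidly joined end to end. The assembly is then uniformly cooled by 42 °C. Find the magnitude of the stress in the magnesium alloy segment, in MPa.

Free thermal contraction of the whole bar: Σ αᵢΔT Lᵢ = 1.7×10⁻⁶×42×475 + 25.4×10⁻⁶×42×675 = 0.754 mm.
The walls prevent any net length change, so an axial force P (same in every segment) develops. Compatibility: P · Σ Lᵢ/(AᵢEᵢ) = δ_free.
Σ Lᵢ/(AᵢEᵢ) = 475/(2200×149×10³) + 675/(1125×45×10³) = 1.478×10⁻⁵ mm/N.
P = 0.754 / 1.478×10⁻⁵ = 51010 N = 51.01 kN, tensile.
σ_{magnesium alloy} = P / A = 51010 / 1125 = 45.34 MPa.

σ ≈ 45.3 MPa (tensile)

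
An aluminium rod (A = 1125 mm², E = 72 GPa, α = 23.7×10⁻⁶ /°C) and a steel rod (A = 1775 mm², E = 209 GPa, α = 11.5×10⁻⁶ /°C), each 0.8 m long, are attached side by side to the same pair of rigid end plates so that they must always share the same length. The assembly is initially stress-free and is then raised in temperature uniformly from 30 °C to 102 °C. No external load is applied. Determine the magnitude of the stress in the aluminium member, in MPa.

σ ≈ 51.9 MPa (compressive)

The aluminium has the larger α, so on heating it would change length more than the steel if both were free. The rigid plates force a common final length, so the aluminium is put into compression and the steel into tension, with equal and opposite forces P (no external load).
Compatibility of the two members (thermal + elastic change equal): (α₁ − α₂)ΔT = P·[1/(A₁E₁) + 1/(A₂E₂)].
|α₁ − α₂|·ΔT = 12.2×10⁻⁶ × 72 = 0.0008784.
1/(A₁E₁) + 1/(A₂E₂) = 1/(1125×72×10³) + 1/(1775×209×10³) = 1.504×10⁻⁸ N⁻¹.
P = 0.0008784 / 1.504×10⁻⁸ = 58400 N = 58.4 kN.
σ_{aluminium} = P/A₁ = 58400/1125 = 51.91 MPa, compressive.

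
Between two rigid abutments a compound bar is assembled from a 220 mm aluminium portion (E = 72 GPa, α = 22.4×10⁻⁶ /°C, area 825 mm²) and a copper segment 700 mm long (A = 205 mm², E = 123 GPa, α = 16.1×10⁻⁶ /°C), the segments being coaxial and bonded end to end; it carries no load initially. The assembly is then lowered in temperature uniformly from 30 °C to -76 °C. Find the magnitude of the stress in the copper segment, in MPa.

σ ≈ 266 MPa (tensile)

With the walls removed the bar would change length by δ_free = Σ αᵢΔT Lᵢ = 22.4×10⁻⁶×106×220 + 16.1×10⁻⁶×106×700 = 1.717 mm.
Since the ends are fixed, an axial force P builds up, equal in every segment, with P · Σ Lᵢ/(AᵢEᵢ) = δ_free.
The series flexibility is Σ Lᵢ/(AᵢEᵢ) = 220/(825×72×10³) + 700/(205×123×10³) = 3.146×10⁻⁵ mm/N.
P = 1.717 / 3.146×10⁻⁵ = 54570 N = 54.57 kN, tensile.
σ_{copper} = P / A = 54570 / 205 = 266.2 MPa.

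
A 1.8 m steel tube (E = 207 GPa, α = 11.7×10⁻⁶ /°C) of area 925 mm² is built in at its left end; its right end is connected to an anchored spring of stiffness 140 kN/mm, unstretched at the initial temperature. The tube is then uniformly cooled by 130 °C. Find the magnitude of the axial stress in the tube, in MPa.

σ ≈ 179 MPa (tensile)

The unrestrained thermal change is αΔT L = 11.7×10⁻⁶ × 130 × 1800 = 2.738 mm.
Let P be the tensile force in the spring. The tube extends elastically by PL/(AE) and the spring stretches by P/k; together these equal δ_free.
So P = δ_free / [L/(AE) + 1/k] = 2.738 / [ 1800/(925×207×10³) + 1/(140×10³) ].
P = 2.738 / 1.654×10⁻⁵ = 165500 N.
σ = P/A = 165500/925 = 178.9 MPa.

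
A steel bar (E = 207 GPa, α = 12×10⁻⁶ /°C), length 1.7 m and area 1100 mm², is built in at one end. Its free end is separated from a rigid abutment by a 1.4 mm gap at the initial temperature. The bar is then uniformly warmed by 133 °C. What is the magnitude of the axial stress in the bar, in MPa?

If the wall were absent the bar would grow by αΔT L = 12×10⁻⁶ × 133 × 1700 = 2.713 mm.
This exceeds the 1.4 mm gap, so the wall pushes back. The portion of expansion that must be recovered elastically is δ_free − gap = 2.713 − 1.4 = 1.313 mm.
Compatibility: PL/(AE) = 1.313 mm, so σ = P/A = E × (1.313/1700) = 159.9 MPa.

σ ≈ 160 MPa (compressive)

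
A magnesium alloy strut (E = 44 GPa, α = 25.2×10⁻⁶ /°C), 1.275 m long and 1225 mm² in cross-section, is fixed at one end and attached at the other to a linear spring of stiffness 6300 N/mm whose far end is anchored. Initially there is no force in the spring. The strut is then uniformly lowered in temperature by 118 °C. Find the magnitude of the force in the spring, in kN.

P ≈ 20.8 kN

Free thermal contraction: δ_free = αΔT L = 25.2×10⁻⁶ × 118 × 1275 = 3.791 mm.
With a force P in the spring, the elastic change of the strut is PL/(AE) and that of the spring is P/k; compatibility requires their sum to equal δ_free.
So P = δ_free / [L/(AE) + 1/k] = 3.791 / [ 1275/(1225×44×10³) + 1/(6300) ].
P = 3.791 / 0.0001824 = 20790 N.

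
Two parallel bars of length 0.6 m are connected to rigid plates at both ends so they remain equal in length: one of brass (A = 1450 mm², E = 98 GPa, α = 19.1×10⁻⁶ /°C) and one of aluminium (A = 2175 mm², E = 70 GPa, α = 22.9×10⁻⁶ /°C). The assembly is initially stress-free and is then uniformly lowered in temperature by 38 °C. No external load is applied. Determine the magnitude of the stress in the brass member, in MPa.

Both members must finish at the same length. With the larger α, the aluminium tends to over-contract; the plates restrain it, putting the aluminium in tension and the brass in compression. With no external load the two internal forces are equal and opposite, magnitude P.
Setting the final lengths equal and cancelling L: (α₁ − α₂)ΔT = P/(A₁E₁) + P/(A₂E₂).
|α₁ − α₂|·ΔT = 3.8×10⁻⁶ × 38 = 0.0001444.
1/(A₁E₁) + 1/(A₂E₂) = 1/(1450×98×10³) + 1/(2175×70×10³) = 1.361×10⁻⁸ N⁻¹.
P = 0.0001444 / 1.361×10⁻⁸ = 10610 N = 10.61 kN.
σ_{brass} = P/A₁ = 10610/1450 = 7.32 MPa, compressive.

σ ≈ 7.32 MPa (compressive)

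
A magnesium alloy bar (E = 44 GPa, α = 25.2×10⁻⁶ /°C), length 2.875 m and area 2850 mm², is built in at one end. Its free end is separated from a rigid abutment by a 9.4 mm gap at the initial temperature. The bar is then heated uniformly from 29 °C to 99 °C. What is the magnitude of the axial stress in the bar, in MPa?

σ ≈ 0 MPa

If the wall were absent the bar would grow by αΔT L = 25.2×10⁻⁶ × 70 × 2875 = 5.071 mm.
This is smaller than the 9.4 mm clearance, so the bar expands freely without reaching the stop — the stress is zero.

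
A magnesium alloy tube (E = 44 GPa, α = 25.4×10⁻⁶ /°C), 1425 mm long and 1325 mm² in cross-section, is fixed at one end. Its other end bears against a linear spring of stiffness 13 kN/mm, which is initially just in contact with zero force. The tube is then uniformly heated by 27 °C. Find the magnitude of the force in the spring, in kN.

The unrestrained thermal change is αΔT L = 25.4×10⁻⁶ × 27 × 1425 = 0.9773 mm.
Let P be the compressive force at the spring. The tube shortens elastically by PL/(AE) and the spring compresses by P/k; together these equal δ_free.
So P = δ_free / [L/(AE) + 1/k] = 0.9773 / [ 1425/(1325×44×10³) + 1/(13×10³) ].
P = 0.9773 / 0.0001014 = 9641 N.

P ≈ 9.64 kN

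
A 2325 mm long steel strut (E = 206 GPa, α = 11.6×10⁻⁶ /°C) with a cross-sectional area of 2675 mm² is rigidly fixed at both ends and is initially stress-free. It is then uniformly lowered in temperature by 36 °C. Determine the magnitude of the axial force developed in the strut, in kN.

The ends cannot move, so σ = EαΔT = 206×10³ × 11.6×10⁻⁶ × 36 = 86.03 MPa.
Then P = σA = 86.03 × 2675 mm² = 230.1 kN, tensile.

P ≈ 230 kN (tensile)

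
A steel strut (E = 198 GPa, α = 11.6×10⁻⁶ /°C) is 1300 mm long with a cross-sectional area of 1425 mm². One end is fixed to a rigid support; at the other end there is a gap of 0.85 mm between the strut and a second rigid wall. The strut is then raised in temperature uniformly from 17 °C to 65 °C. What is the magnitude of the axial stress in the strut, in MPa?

If the wall were absent the strut would grow by αΔT L = 11.6×10⁻⁶ × 48 × 1300 = 0.7238 mm.
This is smaller than the 0.85 mm clearance, so the strut expands freely without reaching the stop — the stress is zero.

σ ≈ 0 MPa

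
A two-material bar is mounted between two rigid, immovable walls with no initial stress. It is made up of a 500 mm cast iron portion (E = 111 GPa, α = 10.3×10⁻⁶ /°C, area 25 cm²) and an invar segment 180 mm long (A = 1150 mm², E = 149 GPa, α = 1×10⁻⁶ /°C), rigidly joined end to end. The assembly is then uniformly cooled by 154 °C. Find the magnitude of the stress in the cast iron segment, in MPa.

σ ≈ 115 MPa (tensile)

With the walls removed the bar would change length by δ_free = Σ αᵢΔT Lᵢ = 10.3×10⁻⁶×154×500 + 1×10⁻⁶×154×180 = 0.8208 mm.
Since the ends are fixed, an axial force P builds up, equal in every segment, with P · Σ Lᵢ/(AᵢEᵢ) = δ_free.
Σ Lᵢ/(AᵢEᵢ) = 500/(2500×111×10³) + 180/(1150×149×10³) = 2.852×10⁻⁶ mm/N.
Hence P = δ_free / Σ(L/AE) = 0.8208/2.852×10⁻⁶ = 287.8 kN (tensile).
σ_{cast iron} = P / A = 287800 / 2500 = 115.1 MPa.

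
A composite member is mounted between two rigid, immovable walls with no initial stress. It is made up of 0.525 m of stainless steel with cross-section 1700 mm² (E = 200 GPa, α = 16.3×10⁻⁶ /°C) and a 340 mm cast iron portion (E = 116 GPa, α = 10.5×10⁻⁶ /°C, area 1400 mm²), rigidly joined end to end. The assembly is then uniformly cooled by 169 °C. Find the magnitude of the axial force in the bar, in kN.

P ≈ 563 kN (tensile)

With the walls removed the bar would change length by δ_free = Σ αᵢΔT Lᵢ = 16.3×10⁻⁶×169×525 + 10.5×10⁻⁶×169×340 = 2.05 mm.
The walls prevent any net length change, so an axial force P (same in every segment) develops. Compatibility: P · Σ Lᵢ/(AᵢEᵢ) = δ_free.
The series flexibility is Σ Lᵢ/(AᵢEᵢ) = 525/(1700×200×10³) + 340/(1400×116×10³) = 3.638×10⁻⁶ mm/N.
Hence P = δ_free / Σ(L/AE) = 2.05/3.638×10⁻⁶ = 563.4 kN (tensile).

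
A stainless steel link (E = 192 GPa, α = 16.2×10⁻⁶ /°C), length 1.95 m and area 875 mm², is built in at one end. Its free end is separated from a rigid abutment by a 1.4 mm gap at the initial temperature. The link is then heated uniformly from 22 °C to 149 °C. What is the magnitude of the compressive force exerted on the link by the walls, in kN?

P ≈ 225 kN

Unrestrained expansion: δ_free = αΔT L = 16.2×10⁻⁶ × 127 × 1950 = 4.012 mm.
After closing the 1.4 mm clearance, 4.012 − 1.4 = 2.612 mm of expansion remains to be suppressed by the wall.
So σ = E(δ_free − g)/L = 192×10³ × 2.612/1950 = 257.2 MPa.
P = σA = 257.2 × 875 = 225 kN.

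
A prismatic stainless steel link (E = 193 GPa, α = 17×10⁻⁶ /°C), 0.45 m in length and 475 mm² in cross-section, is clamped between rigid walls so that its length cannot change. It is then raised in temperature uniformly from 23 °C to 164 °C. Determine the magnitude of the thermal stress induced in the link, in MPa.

The supports are rigid, so the total axial strain is zero. The restrained thermal strain is ε = αΔT = 17×10⁻⁶ × 141 = 2397×10⁻⁶.
The stress required to suppress this strain is σ = Eε = 193×10³ × 2397×10⁻⁶ = 462.6 MPa, compressive since the link is trying to expand.

σ ≈ 463 MPa (compressive)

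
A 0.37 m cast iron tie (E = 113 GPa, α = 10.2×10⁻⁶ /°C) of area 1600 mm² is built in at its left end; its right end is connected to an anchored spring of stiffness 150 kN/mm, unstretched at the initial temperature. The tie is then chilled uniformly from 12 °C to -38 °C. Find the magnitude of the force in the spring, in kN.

If the spring were absent the tie would shorten by αΔT L = 10.2×10⁻⁶ × 50 × 370 = 0.1887 mm.
Let P be the tensile force in the spring. The tie extends elastically by PL/(AE) and the spring stretches by P/k; together these equal δ_free.
P [ L/(AE) + 1/k ] = δ_free → P [ 370/(1600×113×10³) + 1/(150×10³) ] = 0.1887.
P = 0.1887 / 8.713×10⁻⁶ = 21660 N.

P ≈ 21.7 kN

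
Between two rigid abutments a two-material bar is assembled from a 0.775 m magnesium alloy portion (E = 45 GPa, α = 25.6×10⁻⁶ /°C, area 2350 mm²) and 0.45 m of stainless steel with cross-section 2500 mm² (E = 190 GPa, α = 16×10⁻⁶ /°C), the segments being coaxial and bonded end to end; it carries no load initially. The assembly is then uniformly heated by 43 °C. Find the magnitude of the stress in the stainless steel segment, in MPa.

If the supports were absent, the total length change would be Σ αᵢΔT Lᵢ = 25.6×10⁻⁶×43×775 + 16×10⁻⁶×43×450 = 1.163 mm.
The rigid supports impose zero overall length change; the single axial force P common to all segments must satisfy P Σ Lᵢ/(AᵢEᵢ) = δ_free.
The series flexibility is Σ Lᵢ/(AᵢEᵢ) = 775/(2350×45×10³) + 450/(2500×190×10³) = 8.276×10⁻⁶ mm/N.
P = 1.163 / 8.276×10⁻⁶ = 140500 N = 140.5 kN, compressive.
σ_{stainless steel} = P / A = 140500 / 2500 = 56.2 MPa.

σ ≈ 56.2 MPa (compressive)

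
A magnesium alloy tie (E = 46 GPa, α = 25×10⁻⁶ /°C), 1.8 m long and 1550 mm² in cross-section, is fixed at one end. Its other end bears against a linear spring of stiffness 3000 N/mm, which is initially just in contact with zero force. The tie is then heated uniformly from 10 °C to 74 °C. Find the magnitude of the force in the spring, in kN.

Free thermal expansion: δ_free = αΔT L = 25×10⁻⁶ × 64 × 1800 = 2.88 mm.
With a force P in the spring, the elastic change of the tie is PL/(AE) and that of the spring is P/k; compatibility requires their sum to equal δ_free.
P [ L/(AE) + 1/k ] = δ_free → P [ 1800/(1550×46×10³) + 1/(3000) ] = 2.88.
P = 2.88 / 0.0003586 = 8032 N.

P ≈ 8.03 kN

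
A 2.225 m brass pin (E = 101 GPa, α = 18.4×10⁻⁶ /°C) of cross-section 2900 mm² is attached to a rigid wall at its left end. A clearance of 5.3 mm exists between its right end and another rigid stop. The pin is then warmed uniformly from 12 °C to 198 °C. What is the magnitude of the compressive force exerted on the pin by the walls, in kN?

Free thermal elongation = αΔT L = 18.4×10⁻⁶ × 186 × 2225 = 7.615 mm.
The gap closes (δ_free > 5.3 mm) and the wall then resists a further 7.615 − 5.3 = 2.315 mm of expansion.
So σ = E(δ_free − g)/L = 101×10³ × 2.315/2225 = 105.1 MPa.
P = σA = 105.1 × 2900 = 304.7 kN.

P ≈ 305 kN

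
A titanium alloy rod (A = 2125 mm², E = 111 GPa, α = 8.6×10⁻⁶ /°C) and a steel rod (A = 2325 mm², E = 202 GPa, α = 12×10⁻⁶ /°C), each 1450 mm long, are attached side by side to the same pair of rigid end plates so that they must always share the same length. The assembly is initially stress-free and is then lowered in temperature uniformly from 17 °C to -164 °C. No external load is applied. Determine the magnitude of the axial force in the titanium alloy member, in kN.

P ≈ 96.6 kN (compressive in the titanium alloy)

Both members must finish at the same length. With the larger α, the steel tends to over-contract; the plates restrain it, putting the steel in tension and the titanium alloy in compression. With no external load the two internal forces are equal and opposite, magnitude P.
Equating the net (thermal + elastic) strains gives |α₁ − α₂|·ΔT = P·[1/(A₁E₁) + 1/(A₂E₂)].
|α₁ − α₂|·ΔT = 3.4×10⁻⁶ × 181 = 0.0006154.
1/(A₁E₁) + 1/(A₂E₂) = 1/(2125×111×10³) + 1/(2325×202×10³) = 6.369×10⁻⁹ N⁻¹.
P = 0.0006154 / 6.369×10⁻⁹ = 96630 N = 96.63 kN.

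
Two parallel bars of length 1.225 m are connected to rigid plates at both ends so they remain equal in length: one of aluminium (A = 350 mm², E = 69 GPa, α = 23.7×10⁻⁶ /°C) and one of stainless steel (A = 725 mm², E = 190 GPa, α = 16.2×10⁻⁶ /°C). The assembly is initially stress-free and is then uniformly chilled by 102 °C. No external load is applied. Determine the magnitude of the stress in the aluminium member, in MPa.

σ ≈ 44.9 MPa (tensile)

Both members must finish at the same length. With the larger α, the aluminium tends to over-contract; the plates restrain it, putting the aluminium in tension and the stainless steel in compression. With no external load the two internal forces are equal and opposite, magnitude P.
Compatibility of the two members (thermal + elastic change equal): (α₁ − α₂)ΔT = P·[1/(A₁E₁) + 1/(A₂E₂)].
|α₁ − α₂|·ΔT = 7.5×10⁻⁶ × 102 = 0.000765.
1/(A₁E₁) + 1/(A₂E₂) = 1/(350×69×10³) + 1/(725×190×10³) = 4.867×10⁻⁸ N⁻¹.
P = 0.000765 / 4.867×10⁻⁸ = 15720 N = 15.72 kN.
σ_{aluminium} = P/A₁ = 15720/350 = 44.91 MPa, tensile.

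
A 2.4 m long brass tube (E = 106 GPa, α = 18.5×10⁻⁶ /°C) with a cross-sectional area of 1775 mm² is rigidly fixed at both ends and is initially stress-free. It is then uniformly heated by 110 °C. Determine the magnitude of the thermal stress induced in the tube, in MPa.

σ ≈ 216 MPa (compressive)

With length fixed, the mechanical strain must cancel the thermal strain αΔT = 18.5×10⁻⁶ × 110 = 2035×10⁻⁶.
The stress required to suppress this strain is σ = Eε = 106×10³ × 2035×10⁻⁶ = 215.7 MPa, compressive since the tube is trying to expand.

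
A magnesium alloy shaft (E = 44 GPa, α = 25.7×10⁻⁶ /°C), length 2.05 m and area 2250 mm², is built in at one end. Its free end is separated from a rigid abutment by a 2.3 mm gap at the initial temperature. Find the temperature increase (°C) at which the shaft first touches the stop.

Contact occurs when the free expansion equals the gap: αΔT L = 2.3 mm.
So ΔT = g/(αL) = 2.3/(25.7×10⁻⁶ × 2050) = 43.66 °C.

ΔT ≈ 43.7 °C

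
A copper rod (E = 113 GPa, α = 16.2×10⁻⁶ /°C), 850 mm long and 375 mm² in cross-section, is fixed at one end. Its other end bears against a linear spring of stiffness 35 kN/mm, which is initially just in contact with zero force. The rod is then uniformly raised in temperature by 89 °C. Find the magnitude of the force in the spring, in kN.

The unrestrained thermal change is αΔT L = 16.2×10⁻⁶ × 89 × 850 = 1.226 mm.
Let P be the compressive force at the spring. The rod shortens elastically by PL/(AE) and the spring compresses by P/k; together these equal δ_free.
So P = δ_free / [L/(AE) + 1/k] = 1.226 / [ 850/(375×113×10³) + 1/(35×10³) ].
P = 1.226 / 4.863×10⁻⁵ = 25200 N.

P ≈ 25.2 kN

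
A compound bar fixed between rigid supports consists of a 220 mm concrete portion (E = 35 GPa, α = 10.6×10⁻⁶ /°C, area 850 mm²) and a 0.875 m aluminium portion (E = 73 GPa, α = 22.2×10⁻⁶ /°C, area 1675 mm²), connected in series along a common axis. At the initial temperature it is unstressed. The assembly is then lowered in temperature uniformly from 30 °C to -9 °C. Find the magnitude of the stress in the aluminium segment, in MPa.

Free thermal contraction of the whole bar: Σ αᵢΔT Lᵢ = 10.6×10⁻⁶×39×220 + 22.2×10⁻⁶×39×875 = 0.8485 mm.
The rigid supports impose zero overall length change; the single axial force P common to all segments must satisfy P Σ Lᵢ/(AᵢEᵢ) = δ_free.
Σ Lᵢ/(AᵢEᵢ) = 220/(850×35×10³) + 875/(1675×73×10³) = 1.455×10⁻⁵ mm/N.
Hence P = δ_free / Σ(L/AE) = 0.8485/1.455×10⁻⁵ = 58.31 kN (tensile).
σ_{aluminium} = P / A = 58310 / 1675 = 34.81 MPa.

σ ≈ 34.8 MPa (tensile)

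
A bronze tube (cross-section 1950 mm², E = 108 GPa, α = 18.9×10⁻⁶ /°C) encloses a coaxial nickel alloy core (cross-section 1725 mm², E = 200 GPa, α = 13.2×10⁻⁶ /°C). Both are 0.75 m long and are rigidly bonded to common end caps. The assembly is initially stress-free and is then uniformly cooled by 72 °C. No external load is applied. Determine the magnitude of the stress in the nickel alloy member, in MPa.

Both members must finish at the same length. With the larger α, the bronze tends to over-contract; the plates restrain it, putting the bronze in tension and the nickel alloy in compression. With no external load the two internal forces are equal and opposite, magnitude P.
Compatibility of the two members (thermal + elastic change equal): (α₁ − α₂)ΔT = P·[1/(A₁E₁) + 1/(A₂E₂)].
|α₁ − α₂|·ΔT = 5.7×10⁻⁶ × 72 = 0.0004104.
1/(A₁E₁) + 1/(A₂E₂) = 1/(1950×108×10³) + 1/(1725×200×10³) = 7.647×10⁻⁹ N⁻¹.
So P = 0.0004104 / 7.647×10⁻⁹ = 53.67 kN.
σ_{nickel alloy} = P/A₂ = 53670/1725 = 31.11 MPa, compressive.

σ ≈ 31.1 MPa (compressive)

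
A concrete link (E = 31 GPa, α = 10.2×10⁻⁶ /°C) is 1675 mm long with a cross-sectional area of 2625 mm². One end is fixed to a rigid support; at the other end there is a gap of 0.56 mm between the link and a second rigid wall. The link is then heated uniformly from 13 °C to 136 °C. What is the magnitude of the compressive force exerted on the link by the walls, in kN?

If the wall were absent the link would grow by αΔT L = 10.2×10⁻⁶ × 123 × 1675 = 2.101 mm.
After closing the 0.56 mm clearance, 2.101 − 0.56 = 1.541 mm of expansion remains to be suppressed by the wall.
Compatibility: PL/(AE) = 1.541 mm, so σ = P/A = E × (1.541/1675) = 28.53 MPa.
P = σA = 28.53 × 2625 = 74.89 kN.

P ≈ 74.9 kN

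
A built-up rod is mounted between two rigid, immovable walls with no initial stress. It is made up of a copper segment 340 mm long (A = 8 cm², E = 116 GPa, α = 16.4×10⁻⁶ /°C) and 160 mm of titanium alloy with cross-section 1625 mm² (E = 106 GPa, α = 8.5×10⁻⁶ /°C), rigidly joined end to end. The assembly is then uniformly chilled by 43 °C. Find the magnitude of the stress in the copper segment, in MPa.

If the supports were absent, the total length change would be Σ αᵢΔT Lᵢ = 16.4×10⁻⁶×43×340 + 8.5×10⁻⁶×43×160 = 0.2982 mm.
The rigid supports impose zero overall length change; the single axial force P common to all segments must satisfy P Σ Lᵢ/(AᵢEᵢ) = δ_free.
The series flexibility is Σ Lᵢ/(AᵢEᵢ) = 340/(800×116×10³) + 160/(1625×106×10³) = 4.593×10⁻⁶ mm/N.
P = 0.2982 / 4.593×10⁻⁶ = 64940 N = 64.94 kN, tensile.
σ_{copper} = P / A = 64940 / 800 = 81.17 MPa.

σ ≈ 81.2 MPa (tensile)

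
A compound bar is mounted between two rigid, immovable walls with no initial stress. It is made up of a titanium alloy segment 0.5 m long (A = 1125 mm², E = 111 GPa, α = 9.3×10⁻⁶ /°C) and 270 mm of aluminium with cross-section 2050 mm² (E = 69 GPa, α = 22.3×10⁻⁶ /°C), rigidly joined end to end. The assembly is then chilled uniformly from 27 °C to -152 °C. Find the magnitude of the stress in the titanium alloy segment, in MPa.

Free thermal contraction of the whole bar: Σ αᵢΔT Lᵢ = 9.3×10⁻⁶×179×500 + 22.3×10⁻⁶×179×270 = 1.91 mm.
Since the ends are fixed, an axial force P builds up, equal in every segment, with P · Σ Lᵢ/(AᵢEᵢ) = δ_free.
The series flexibility is Σ Lᵢ/(AᵢEᵢ) = 500/(1125×111×10³) + 270/(2050×69×10³) = 5.913×10⁻⁶ mm/N.
Hence P = δ_free / Σ(L/AE) = 1.91/5.913×10⁻⁶ = 323 kN (tensile).
σ_{titanium alloy} = P / A = 323000 / 1125 = 287.2 MPa.

σ ≈ 287 MPa (tensile)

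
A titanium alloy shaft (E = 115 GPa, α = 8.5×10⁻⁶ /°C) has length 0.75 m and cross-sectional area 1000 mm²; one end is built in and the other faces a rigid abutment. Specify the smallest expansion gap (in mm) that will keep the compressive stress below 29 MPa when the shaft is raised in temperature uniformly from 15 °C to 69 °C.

With no wall the shaft would lengthen by αΔT L = 8.5×10⁻⁶ × 54 × 750 = 0.3443 mm.
At the allowable stress the elastic shortening the wall may impose is σL/E = 29 × 750 / (115×10³) = 0.1891 mm.
The gap must absorb the remainder: g_min = 0.3443 − 0.1891 = 0.1551 mm.

g ≈ 0.155 mm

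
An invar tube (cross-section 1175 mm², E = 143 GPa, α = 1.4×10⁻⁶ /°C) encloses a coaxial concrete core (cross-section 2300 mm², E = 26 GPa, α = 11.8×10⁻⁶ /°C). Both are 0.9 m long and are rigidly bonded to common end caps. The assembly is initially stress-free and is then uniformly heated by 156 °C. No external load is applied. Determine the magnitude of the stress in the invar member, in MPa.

σ ≈ 60.9 MPa (tensile)

Equilibrium of a rigid end plate with no external load gives equal and opposite internal forces ±P in the two members. Since α_{concrete} > α_{invar}, heating drives the concrete into compression and the invar into tension.
Equating the net (thermal + elastic) strains gives |α₁ − α₂|·ΔT = P·[1/(A₁E₁) + 1/(A₂E₂)].
|α₁ − α₂|·ΔT = 10.4×10⁻⁶ × 156 = 0.001622.
1/(A₁E₁) + 1/(A₂E₂) = 1/(1175×143×10³) + 1/(2300×26×10³) = 2.267×10⁻⁸ N⁻¹.
So P = 0.001622 / 2.267×10⁻⁸ = 71.55 kN.
σ_{invar} = P/A₁ = 71550/1175 = 60.9 MPa, tensile.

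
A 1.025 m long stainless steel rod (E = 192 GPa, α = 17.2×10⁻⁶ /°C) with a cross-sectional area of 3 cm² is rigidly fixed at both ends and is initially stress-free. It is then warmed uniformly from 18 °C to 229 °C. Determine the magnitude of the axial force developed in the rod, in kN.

With zero net strain, σ = E·αΔT = 192 GPa × 17.2×10⁻⁶ × 211 = 696.8 MPa.
Then P = σA = 696.8 × 300 mm² = 209 kN, compressive.

P ≈ 209 kN (compressive)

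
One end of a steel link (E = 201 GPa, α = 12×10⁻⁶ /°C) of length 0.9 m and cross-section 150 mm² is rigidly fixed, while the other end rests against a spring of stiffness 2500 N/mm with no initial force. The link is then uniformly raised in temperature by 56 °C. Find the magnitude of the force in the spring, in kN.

If the spring were absent the link would lengthen by αΔT L = 12×10⁻⁶ × 56 × 900 = 0.6048 mm.
With a force P in the spring, the elastic change of the link is PL/(AE) and that of the spring is P/k; compatibility requires their sum to equal δ_free.
So P = δ_free / [L/(AE) + 1/k] = 0.6048 / [ 900/(150×201×10³) + 1/(2500) ].
P = 0.6048 / 0.0004299 = 1407 N.

P ≈ 1.41 kN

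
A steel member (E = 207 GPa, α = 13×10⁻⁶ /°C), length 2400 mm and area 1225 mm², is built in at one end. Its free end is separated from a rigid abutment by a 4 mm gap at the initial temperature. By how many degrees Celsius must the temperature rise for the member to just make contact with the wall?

Contact occurs when the free expansion equals the gap: αΔT L = 4 mm.
So ΔT = g/(αL) = 4/(13×10⁻⁶ × 2400) = 128.2 °C.

ΔT ≈ 128 °C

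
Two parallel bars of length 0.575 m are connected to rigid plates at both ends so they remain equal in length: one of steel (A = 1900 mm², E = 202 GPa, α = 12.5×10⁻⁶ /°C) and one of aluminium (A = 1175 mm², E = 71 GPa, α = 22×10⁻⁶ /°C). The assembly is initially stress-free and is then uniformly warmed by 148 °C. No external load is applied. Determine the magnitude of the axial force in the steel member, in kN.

The aluminium has the larger α, so on heating it would change length more than the steel if both were free. The rigid plates force a common final length, so the aluminium is put into compression and the steel into tension, with equal and opposite forces P (no external load).
Setting the final lengths equal and cancelling L: (α₁ − α₂)ΔT = P/(A₁E₁) + P/(A₂E₂).
|α₁ − α₂|·ΔT = 9.5×10⁻⁶ × 148 = 0.001406.
1/(A₁E₁) + 1/(A₂E₂) = 1/(1900×202×10³) + 1/(1175×71×10³) = 1.459×10⁻⁸ N⁻¹.
P = 0.001406 / 1.459×10⁻⁸ = 96350 N = 96.35 kN.

P ≈ 96.4 kN (tensile in the steel)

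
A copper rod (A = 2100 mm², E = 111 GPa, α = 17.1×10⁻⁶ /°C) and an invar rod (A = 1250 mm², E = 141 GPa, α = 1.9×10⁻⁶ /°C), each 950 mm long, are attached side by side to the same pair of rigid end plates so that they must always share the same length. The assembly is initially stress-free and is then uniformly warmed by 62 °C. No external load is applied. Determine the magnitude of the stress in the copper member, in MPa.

The copper has the larger α, so on heating it would change length more than the invar if both were free. The rigid plates force a common final length, so the copper is put into compression and the invar into tension, with equal and opposite forces P (no external load).
Setting the final lengths equal and cancelling L: (α₁ − α₂)ΔT = P/(A₁E₁) + P/(A₂E₂).
|α₁ − α₂|·ΔT = 15.2×10⁻⁶ × 62 = 0.0009424.
1/(A₁E₁) + 1/(A₂E₂) = 1/(2100×111×10³) + 1/(1250×141×10³) = 9.964×10⁻⁹ N⁻¹.
So P = 0.0009424 / 9.964×10⁻⁹ = 94.58 kN.
σ_{copper} = P/A₁ = 94580/2100 = 45.04 MPa, compressive.

σ ≈ 45 MPa (compressive)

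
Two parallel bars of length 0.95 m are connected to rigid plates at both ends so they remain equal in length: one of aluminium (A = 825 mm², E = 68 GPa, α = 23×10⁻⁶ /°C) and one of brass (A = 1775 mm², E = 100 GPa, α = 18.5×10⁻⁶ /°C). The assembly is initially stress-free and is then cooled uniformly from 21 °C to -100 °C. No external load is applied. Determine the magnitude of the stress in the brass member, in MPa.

σ ≈ 13.1 MPa (compressive)

The aluminium has the larger α, so on cooling it would change length more than the brass if both were free. The rigid plates force a common final length, so the aluminium is put into tension and the brass into compression, with equal and opposite forces P (no external load).
Compatibility of the two members (thermal + elastic change equal): (α₁ − α₂)ΔT = P·[1/(A₁E₁) + 1/(A₂E₂)].
|α₁ − α₂|·ΔT = 4.5×10⁻⁶ × 121 = 0.0005445.
1/(A₁E₁) + 1/(A₂E₂) = 1/(825×68×10³) + 1/(1775×100×10³) = 2.346×10⁻⁸ N⁻¹.
So P = 0.0005445 / 2.346×10⁻⁸ = 23.21 kN.
σ_{brass} = P/A₂ = 23210/1775 = 13.08 MPa, compressive.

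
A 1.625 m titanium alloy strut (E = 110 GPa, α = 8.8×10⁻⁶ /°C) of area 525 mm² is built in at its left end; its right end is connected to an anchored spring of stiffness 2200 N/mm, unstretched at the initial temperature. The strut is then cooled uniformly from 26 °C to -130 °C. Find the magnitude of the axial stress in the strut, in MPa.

The unrestrained thermal change is αΔT L = 8.8×10⁻⁶ × 156 × 1625 = 2.231 mm.
Let P be the tensile force in the spring. The strut extends elastically by PL/(AE) and the spring stretches by P/k; together these equal δ_free.
P [ L/(AE) + 1/k ] = δ_free → P [ 1625/(525×110×10³) + 1/(2200) ] = 2.231.
P = 2.231 / 0.0004827 = 4622 N.
σ = P/A = 4622/525 = 8.803 MPa.

σ ≈ 8.8 MPa (tensile)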